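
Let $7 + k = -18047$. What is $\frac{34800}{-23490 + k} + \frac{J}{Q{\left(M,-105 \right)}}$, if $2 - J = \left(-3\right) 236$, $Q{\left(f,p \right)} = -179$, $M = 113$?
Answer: $- \frac{1488560}{309849} \approx -4.8041$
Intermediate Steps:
$k = -18054$ ($k = -7 - 18047 = -18054$)
$J = 710$ ($J = 2 - \left(-3\right) 236 = 2 - -708 = 2 + 708 = 710$)
$\frac{34800}{-23490 + k} + \frac{J}{Q{\left(M,-105 \right)}} = \frac{34800}{-23490 - 18054} + \frac{710}{-179} = \frac{34800}{-41544} + 710 \left(- \frac{1}{179}\right) = 34800 \left(- \frac{1}{41544}\right) - \frac{710}{179} = - \frac{1450}{1731} - \frac{710}{179} = - \frac{1488560}{309849}$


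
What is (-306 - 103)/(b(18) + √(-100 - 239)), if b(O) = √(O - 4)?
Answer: -409/(√14 + I*√339) ≈ -4.3352 + 21.333*I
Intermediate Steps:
b(O) = √(-4 + O)
(-306 - 103)/(b(18) + √(-100 - 239)) = (-306 - 103)/(√(-4 + 18) + √(-100 - 239)) = -409/(√14 + √(-339)) = -409/(√14 + I*√339)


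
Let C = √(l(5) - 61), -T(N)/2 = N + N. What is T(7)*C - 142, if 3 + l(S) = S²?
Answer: -142 - 28*I*√39 ≈ -142.0 - 174.86*I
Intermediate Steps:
l(S) = -3 + S²
T(N) = -4*N (T(N) = -2*(N + N) = -4*N)
C = I*√39 (C = √((-3 + 5²) - 61) = √((-3 + 25) - 61) = √(22 - 61) = √(-39) = I*√39 ≈ 6.245*I)
T(7)*C - 142 = (-4*7)*(I*√39) - 142 = -28*I*√39 - 142 = -142 - 28*I*√39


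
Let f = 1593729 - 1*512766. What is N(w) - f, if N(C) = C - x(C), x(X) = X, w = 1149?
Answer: -1080963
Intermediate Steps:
N(C) = 0 (N(C) = C - C = 0)
f = 1080963 (f = 1593729 - 512766 = 1080963)
N(w) - f = 0 - 1*1080963 = 0 - 1080963 = -1080963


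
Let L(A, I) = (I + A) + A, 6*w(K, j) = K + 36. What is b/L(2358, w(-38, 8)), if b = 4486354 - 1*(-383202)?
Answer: 14608668/14147 ≈ 1032.6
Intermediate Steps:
b = 4869556 (b = 4486354 + 383202 = 4869556)
w(K, j) = 6 + K/6 (w(K, j) = (K + 36)/6 = (36 + K)/6 = 6 + K/6)
L(A, I) = I + 2*A (L(A, I) = (A + I) + A = I + 2*A)
b/L(2358, w(-38, 8)) = 4869556/((6 + (⅙)*(-38)) + 2*2358) = 4869556/((6 - 19/3) + 4716) = 4869556/(-⅓ + 4716) = 4869556/(14147/3) = 4869556*(3/14147) = 14608668/14147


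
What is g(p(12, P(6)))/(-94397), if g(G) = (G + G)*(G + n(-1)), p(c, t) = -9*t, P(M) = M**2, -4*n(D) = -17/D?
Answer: -212706/94397 ≈ -2.2533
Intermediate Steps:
n(D) = 17/(4*D) (n(D) = -(-17)/(4*D) = 17/(4*D))
g(G) = 2*G*(-17/4 + G) (g(G) = (G + G)*(G + (17/4)/(-1)) = (2*G)*(G + (17/4)*(-1)) = (2*G)*(G - 17/4) = (2*G)*(-17/4 + G) = 2*G*(-17/4 + G))
g(p(12, P(6)))/(-94397) = ((-9*6**2)*(-17 + 4*(-9*6**2))/2)/(-94397) = ((-9*36)*(-17 + 4*(-9*36))/2)*(-1/94397) = ((1/2)*(-324)*(-17 + 4*(-324)))*(-1/94397) = ((1/2)*(-324)*(-17 - 1296))*(-1/94397) = ((1/2)*(-324)*(-1313))*(-1/94397) = 212706*(-1/94397) = -212706/94397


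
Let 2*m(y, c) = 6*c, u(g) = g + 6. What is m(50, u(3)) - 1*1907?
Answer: -1880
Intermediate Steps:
u(g) = 6 + g
m(y, c) = 3*c (m(y, c) = (6*c)/2 = 3*c)
m(50, u(3)) - 1*1907 = 3*(6 + 3) - 1*1907 = 3*9 - 1907 = 27 - 1907 = -1880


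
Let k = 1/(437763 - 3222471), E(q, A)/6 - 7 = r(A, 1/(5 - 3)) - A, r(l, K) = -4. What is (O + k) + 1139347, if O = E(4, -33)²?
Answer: 3302672042123/2784708 ≈ 1.1860e+6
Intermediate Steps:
E(q, A) = 18 - 6*A (E(q, A) = 42 + 6*(-4 - A) = 42 + (-24 - 6*A) = 18 - 6*A)
k = -1/2784708 (k = 1/(-2784708) = -1/2784708 ≈ -3.5910e-7)
O = 46656 (O = (18 - 6*(-33))² = (18 + 198)² = 216² = 46656)
(O + k) + 1139347 = (46656 - 1/2784708) + 1139347 = 129923336447/2784708 + 1139347 = 3302672042123/2784708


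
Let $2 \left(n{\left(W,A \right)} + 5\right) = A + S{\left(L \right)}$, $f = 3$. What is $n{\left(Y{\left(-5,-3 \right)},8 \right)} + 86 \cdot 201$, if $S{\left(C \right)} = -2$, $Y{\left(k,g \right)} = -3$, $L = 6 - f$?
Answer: $17284$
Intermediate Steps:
$L = 3$ ($L = 6 - 3 = 3$)
$n{\left(W,A \right)} = -6 + \frac{A}{2}$ ($n{\left(W,A \right)} = -5 + \frac{A - 2}{2} = -5 + \frac{-2 + A}{2} = -5 + \left(-1 + \frac{A}{2}\right) = -6 + \frac{A}{2}$)
$n{\left(Y{\left(-5,-3 \right)},8 \right)} + 86 \cdot 201 = \left(-6 + \frac{1}{2} \cdot 8\right) + 86 \cdot 201 = \left(-6 + 4\right) + 17286 = -2 + 17286 = 17284$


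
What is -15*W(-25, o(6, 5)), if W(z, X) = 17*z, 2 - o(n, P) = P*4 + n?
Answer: 6375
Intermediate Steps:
o(n, P) = 2 - n - 4*P (o(n, P) = 2 - (P*4 + n) = 2 - (4*P + n) = 2 - (n + 4*P) = 2 + (-n - 4*P) = 2 - n - 4*P)
-15*W(-25, o(6, 5)) = -255*(-25) = -15*(-425) = 6375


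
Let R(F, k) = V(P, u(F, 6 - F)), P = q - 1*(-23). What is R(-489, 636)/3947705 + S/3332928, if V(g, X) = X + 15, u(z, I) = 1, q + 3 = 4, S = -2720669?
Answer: -10740345287797/13157416530240 ≈ -0.81630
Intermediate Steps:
q = 1 (q = -3 + 4 = 1)
P = 24 (P = 1 - 1*(-23) = 1 + 23 = 24)
V(g, X) = 15 + X
R(F, k) = 16 (R(F, k) = 15 + 1 = 16)
R(-489, 636)/3947705 + S/3332928 = 16/3947705 - 2720669/3332928 = -10740345287797/13157416530240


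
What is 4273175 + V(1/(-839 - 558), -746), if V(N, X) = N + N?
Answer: 5969625473/1397 ≈ 4.2732e+6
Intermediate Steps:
V(N, X) = 2*N
4273175 + V(1/(-839 - 558), -746) = 4273175 + 2/(-839 - 558) = 4273175 + 2/(-1397) = 4273175 + 2*(-1/1397) = 4273175 - 2/1397 = 5969625473/1397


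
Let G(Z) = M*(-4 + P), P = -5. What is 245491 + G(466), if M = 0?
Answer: 245491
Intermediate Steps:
G(Z) = 0 (G(Z) = 0*(-4 - 5) = 0*(-9) = 0)
245491 + G(466) = 245491 + 0 = 245491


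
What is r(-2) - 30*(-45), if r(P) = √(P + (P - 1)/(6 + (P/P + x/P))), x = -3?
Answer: 1350 + 2*I*√170/17 ≈ 1350.0 + 1.5339*I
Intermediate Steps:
r(P) = √(P + (-1 + P)/(7 - 3/P)) (r(P) = √(P + (P - 1)/(6 + (P/P - 3/P))) = √(P + (-1 + P)/(6 + (1 - 3/P))) = √(P + (-1 + P)/(7 - 3/P)))
r(-2) - 30*(-45) = 2*√(-2*(-1 + 2*(-2))/(-3 + 7*(-2))) - 30*(-45) = 2*√(-2*(-1 - 4)/(-3 - 14)) + 1350 = 2*√(-2*(-5)/(-17)) + 1350 = 2*√(-2*(-1/17)*(-5)) + 1350 = 2*√(-10/17) + 1350 = 2*(I*√170/17) + 1350 = 2*I*√170/17 + 1350 = 1350 + 2*I*√170/17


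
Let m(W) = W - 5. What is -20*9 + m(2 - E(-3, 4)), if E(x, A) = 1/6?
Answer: -1099/6 ≈ -183.17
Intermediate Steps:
E(x, A) = 1/6
m(W) = -5 + W
-20*9 + m(2 - E(-3, 4)) = -20*9 + (-5 + (2 - 1*1/6)) = -180 + (-5 + (2 - 1/6)) = -180 + (-5 + 11/6) = -180 - 19/6 = -1099/6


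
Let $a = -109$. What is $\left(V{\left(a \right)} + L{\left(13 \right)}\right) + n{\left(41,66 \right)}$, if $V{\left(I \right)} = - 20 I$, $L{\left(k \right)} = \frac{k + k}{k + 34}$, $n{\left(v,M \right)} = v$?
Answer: $\frac{104413}{47} \approx 2221.6$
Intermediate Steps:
$L{\left(k \right)} = \frac{2 k}{34 + k}$
$\left(V{\left(a \right)} + L{\left(13 \right)}\right) + n{\left(41,66 \right)} = \left(\left(-20\right) \left(-109\right) + 2 \cdot 13 \frac{1}{34 + 13}\right) + 41 = \left(2180 + 2 \cdot 13 \cdot \frac{1}{47}\right) + 41 = \left(2180 + \frac{26}{47}\right) + 41 = \frac{102486}{47} + 41 = \frac{104413}{47}$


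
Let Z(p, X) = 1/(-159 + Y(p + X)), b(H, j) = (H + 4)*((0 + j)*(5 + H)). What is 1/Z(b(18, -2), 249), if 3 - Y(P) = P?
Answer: 607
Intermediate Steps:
Y(P) = 3 - P
b(H, j) = j*(4 + H)*(5 + H) (b(H, j) = (4 + H)*(j*(5 + H)) = j*(4 + H)*(5 + H))
Z(p, X) = 1/(-156 - X - p) (Z(p, X) = 1/(-159 + (3 - (p + X))) = 1/(-159 + (3 - (X + p))) = 1/(-159 + (3 + (-X - p))) = 1/(-159 + (3 - X - p)) = 1/(-156 - X - p))
1/Z(b(18, -2), 249) = 1/(-1/(156 + 249 - 2*(20 + 18² + 9*18))) = 1/(-1/(156 + 249 - 2*(20 + 324 + 162))) = 1/(-1/(156 + 249 - 2*506)) = 1/(-1/(156 + 249 - 1012)) = 1/(-1/(-607)) = 1/(-1*(-1/607)) = 1/(1/607) = 607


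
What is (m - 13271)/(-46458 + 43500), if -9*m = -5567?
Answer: 56936/13311 ≈ 4.2774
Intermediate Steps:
m = 5567/9 (m = -⅑*(-5567) = 5567/9 ≈ 618.56)
(m - 13271)/(-46458 + 43500) = (5567/9 - 13271)/(-46458 + 43500) = -113872/9/(-2958) = -113872/9*(-1/2958) = 56936/13311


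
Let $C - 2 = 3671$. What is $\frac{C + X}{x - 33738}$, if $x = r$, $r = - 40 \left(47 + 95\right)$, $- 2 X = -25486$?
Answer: $- \frac{8208}{19709} \approx -0.41646$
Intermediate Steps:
$C = 3673$ ($C = 2 + 3671 = 3673$)
$X = 12743$ ($X = \left(- \frac{1}{2}\right) \left(-25486\right) = 12743$)
$r = -5680$ ($r = \left(-40\right) 142 = -5680$)
$x = -5680$
$\frac{C + X}{x - 33738} = \frac{3673 + 12743}{-5680 - 33738} = \frac{16416}{-39418} = 16416 \left(- \frac{1}{39418}\right) = - \frac{8208}{19709}$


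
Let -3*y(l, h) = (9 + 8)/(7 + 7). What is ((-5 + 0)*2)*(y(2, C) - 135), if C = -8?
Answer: 28435/21 ≈ 1354.0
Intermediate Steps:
y(l, h) = -17/42 (y(l, h) = -(9 + 8)/(3*(7 + 7)) = -17/(3*14) = -1/3*17/14 = -17/42)
((-5 + 0)*2)*(y(2, C) - 135) = ((-5 + 0)*2)*(-17/42 - 135) = -5*2*(-5687/42) = -10*(-5687/42) = 28435/21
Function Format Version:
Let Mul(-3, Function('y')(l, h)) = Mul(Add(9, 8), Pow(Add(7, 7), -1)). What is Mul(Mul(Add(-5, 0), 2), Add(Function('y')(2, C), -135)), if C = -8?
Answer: Rational(28435, 21) ≈ 1354.0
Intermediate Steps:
Function('y')(l, h) = Rational(-17, 42) (Function('y')(l, h) = Mul(Rational(-1, 3), Mul(Add(9, 8), Pow(Add(7, 7), -1))) = Mul(Rational(-1, 3), Mul(17, Pow(14, -1))) = Mul(Rational(-1, 3), Mul(17, Rational(1, 14))) = Mul(Rational(-1, 3), Rational(17, 14)) = Rational(-17, 42))
Mul(Mul(Add(-5, 0), 2), Add(Function('y')(2, C), -135)) = Mul(Mul(Add(-5, 0), 2), Add(Rational(-17, 42), -135)) = Mul(Mul(-5, 2), Rational(-5687, 42)) = Mul(-10, Rational(-5687, 42)) = Rational(28435, 21)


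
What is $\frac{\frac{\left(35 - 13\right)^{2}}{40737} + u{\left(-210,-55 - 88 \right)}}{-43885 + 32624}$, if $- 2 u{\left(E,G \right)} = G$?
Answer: $- \frac{5826359}{917478714} \approx -0.0063504$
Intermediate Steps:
$u{\left(E,G \right)} = - \frac{G}{2}$
$\frac{\frac{\left(35 - 13\right)^{2}}{40737} + u{\left(-210,-55 - 88 \right)}}{-43885 + 32624} = \frac{\frac{\left(35 - 13\right)^{2}}{40737} - \frac{-55 - 88}{2}}{-43885 + 32624} = \frac{22^{2} \cdot \frac{1}{40737} - - \frac{143}{2}}{-11261} = \left(484 \cdot \frac{1}{40737} + \frac{143}{2}\right) \left(- \frac{1}{11261}\right) = \left(\frac{484}{40737} + \frac{143}{2}\right) \left(- \frac{1}{11261}\right) = \frac{5826359}{81474} \left(- \frac{1}{11261}\right) = - \frac{5826359}{917478714}$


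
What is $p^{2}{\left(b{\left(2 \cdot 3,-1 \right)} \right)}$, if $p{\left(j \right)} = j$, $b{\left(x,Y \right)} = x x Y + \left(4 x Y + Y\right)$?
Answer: $3721$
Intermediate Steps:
$b{\left(x,Y \right)} = Y + Y x^{2} + 4 Y x$ ($b{\left(x,Y \right)} = x^{2} Y + \left(4 Y x + Y\right) = Y x^{2} + \left(Y + 4 Y x\right) = Y + Y x^{2} + 4 Y x$)
$p^{2}{\left(b{\left(2 \cdot 3,-1 \right)} \right)} = \left(- (1 + \left(2 \cdot 3\right)^{2} + 4 \cdot 2 \cdot 3)\right)^{2} = \left(- (1 + 6^{2} + 4 \cdot 6)\right)^{2} = \left(- (1 + 36 + 24)\right)^{2} = \left(\left(-1\right) 61\right)^{2} = \left(-61\right)^{2} = 3721$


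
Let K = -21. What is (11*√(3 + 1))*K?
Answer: -462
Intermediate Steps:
(11*√(3 + 1))*K = (11*√(3 + 1))*(-21) = (11*√4)*(-21) = (11*2)*(-21) = 22*(-21) = -462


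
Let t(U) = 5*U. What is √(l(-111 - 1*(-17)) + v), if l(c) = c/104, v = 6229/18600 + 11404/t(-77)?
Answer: I*√104653393190346/1861860 ≈ 5.4945*I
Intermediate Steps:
v = -41943247/1432200 (v = 6229/18600 + 11404/((5*(-77))) = 6229*(1/18600) + 11404/(-385) = 6229/18600 + 11404*(-1/385) = 6229/18600 - 11404/385 = -41943247/1432200 ≈ -29.286)
l(c) = c/104 (l(c) = c*(1/104) = c/104)
√(l(-111 - 1*(-17)) + v) = √((-111 - 1*(-17))/104 - 41943247/1432200) = √((-111 + 17)/104 - 41943247/1432200) = √((1/104)*(-94) - 41943247/1432200) = √(-47/52 - 41943247/1432200) = √(-562090561/18618600) = I*√104653393190346/1861860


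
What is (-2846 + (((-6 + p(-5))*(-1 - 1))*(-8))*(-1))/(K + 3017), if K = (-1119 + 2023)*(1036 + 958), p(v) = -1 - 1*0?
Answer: -2734/1805593 ≈ -0.0015142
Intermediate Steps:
p(v) = -1 (p(v) = -1 + 0 = -1)
K = 1802576 (K = 904*1994 = 1802576)
(-2846 + (((-6 + p(-5))*(-1 - 1))*(-8))*(-1))/(K + 3017) = (-2846 + (((-6 - 1)*(-1 - 1))*(-8))*(-1))/(1802576 + 3017) = (-2846 + (-7*(-2)*(-8))*(-1))/1805593 = (-2846 + (14*(-8))*(-1))*(1/1805593) = (-2846 - 112*(-1))*(1/1805593) = (-2846 + 112)*(1/1805593) = -2734*1/1805593 = -2734/1805593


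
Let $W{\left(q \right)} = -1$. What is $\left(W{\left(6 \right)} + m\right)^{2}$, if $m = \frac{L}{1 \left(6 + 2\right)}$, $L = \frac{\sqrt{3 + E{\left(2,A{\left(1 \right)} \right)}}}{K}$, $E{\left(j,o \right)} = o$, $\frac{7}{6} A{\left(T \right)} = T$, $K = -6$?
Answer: $\frac{\left(112 + \sqrt{21}\right)^{2}}{12544} \approx 1.0835$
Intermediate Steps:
$A{\left(T \right)} = \frac{6 T}{7}$
$L = - \frac{\sqrt{21}}{14}$ ($L = \frac{\sqrt{3 + \frac{6}{7} \cdot 1}}{-6} = \sqrt{3 + \frac{6}{7}} \left(- \frac{1}{6}\right) = \sqrt{\frac{27}{7}} \left(- \frac{1}{6}\right) = \frac{3 \sqrt{21}}{7} \left(- \frac{1}{6}\right) = - \frac{\sqrt{21}}{14} \approx -0.32733$)
$m = - \frac{\sqrt{21}}{112}$ ($m = \frac{\left(- \frac{1}{14}\right) \sqrt{21}}{1 \left(6 + 2\right)} = \frac{\left(- \frac{1}{14}\right) \sqrt{21}}{1 \cdot 8} = \frac{\left(- \frac{1}{14}\right) \sqrt{21}}{8} = - \frac{\sqrt{21}}{14} \cdot \frac{1}{8} = - \frac{\sqrt{21}}{112} \approx -0.040916$)
$\left(W{\left(6 \right)} + m\right)^{2} = \left(-1 - \frac{\sqrt{21}}{112}\right)^{2}$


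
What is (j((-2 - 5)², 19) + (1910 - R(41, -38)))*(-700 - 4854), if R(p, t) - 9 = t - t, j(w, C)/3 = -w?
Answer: -9741716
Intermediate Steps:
j(w, C) = -3*w (j(w, C) = 3*(-w) = -3*w)
R(p, t) = 9 (R(p, t) = 9 + (t - t) = 9 + 0 = 9)
(j((-2 - 5)², 19) + (1910 - R(41, -38)))*(-700 - 4854) = (-3*(-2 - 5)² + (1910 - 1*9))*(-700 - 4854) = (-3*(-7)² + (1910 - 9))*(-5554) = (-3*49 + 1901)*(-5554) = (-147 + 1901)*(-5554) = 1754*(-5554) = -9741716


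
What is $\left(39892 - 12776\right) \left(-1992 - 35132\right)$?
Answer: $-1006654384$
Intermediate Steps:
$\left(39892 - 12776\right) \left(-1992 - 35132\right) = 27116 \left(-37124\right) = -1006654384$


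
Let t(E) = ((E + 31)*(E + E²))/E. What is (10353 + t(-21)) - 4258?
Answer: 5895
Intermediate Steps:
t(E) = (31 + E)*(E + E²)/E (t(E) = ((31 + E)*(E + E²))/E = (31 + E)*(E + E²)/E)
(10353 + t(-21)) - 4258 = (10353 + (31 + (-21)² + 32*(-21))) - 4258 = (10353 + (31 + 441 - 672)) - 4258 = (10353 - 200) - 4258 = 10153 - 4258 = 5895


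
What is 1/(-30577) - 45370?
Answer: -1387278491/30577 ≈ -45370.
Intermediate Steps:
1/(-30577) - 45370 = -1/30577 - 45370 = -1387278491/30577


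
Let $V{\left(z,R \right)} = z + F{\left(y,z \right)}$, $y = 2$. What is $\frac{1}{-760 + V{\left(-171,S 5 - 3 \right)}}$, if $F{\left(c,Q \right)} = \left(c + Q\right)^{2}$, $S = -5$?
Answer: $\frac{1}{27630} \approx 3.6193 \cdot 10^{-5}$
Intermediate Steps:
$F{\left(c,Q \right)} = \left(Q + c\right)^{2}$
$V{\left(z,R \right)} = z + \left(2 + z\right)^{2}$ ($V{\left(z,R \right)} = z + \left(z + 2\right)^{2} = z + \left(2 + z\right)^{2}$)
$\frac{1}{-760 + V{\left(-171,S 5 - 3 \right)}} = \frac{1}{-760 - \left(171 - \left(2 - 171\right)^{2}\right)} = \frac{1}{-760 - \left(171 - \left(-169\right)^{2}\right)} = \frac{1}{-760 + \left(-171 + 28561\right)} = \frac{1}{-760 + 28390} = \frac{1}{27630}$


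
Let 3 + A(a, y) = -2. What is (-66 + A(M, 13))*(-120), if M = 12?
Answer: 8520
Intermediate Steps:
A(a, y) = -5 (A(a, y) = -3 - 2 = -5)
(-66 + A(M, 13))*(-120) = (-66 - 5)*(-120) = -71*(-120) = 8520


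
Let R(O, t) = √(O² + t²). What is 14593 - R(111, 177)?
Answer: 14593 - 15*√194 ≈ 14384.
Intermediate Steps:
14593 - R(111, 177) = 14593 - √(111² + 177²) = 14593 - √(12321 + 31329) = 14593 - √43650 = 14593 - 15*√194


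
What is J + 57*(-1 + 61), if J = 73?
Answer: 3493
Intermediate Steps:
J + 57*(-1 + 61) = 73 + 57*(-1 + 61) = 73 + 57*60 = 73 + 3420 = 3493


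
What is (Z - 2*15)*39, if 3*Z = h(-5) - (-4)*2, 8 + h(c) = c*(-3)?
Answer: -975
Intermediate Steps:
h(c) = -8 - 3*c (h(c) = -8 + c*(-3) = -8 - 3*c)
Z = 5 (Z = ((-8 - 3*(-5)) - (-4)*2)/3 = ((-8 + 15) - 1*(-8))/3 = (7 + 8)/3 = (⅓)*15 = 5)
(Z - 2*15)*39 = (5 - 2*15)*39 = (5 - 30)*39 = -25*39 = -975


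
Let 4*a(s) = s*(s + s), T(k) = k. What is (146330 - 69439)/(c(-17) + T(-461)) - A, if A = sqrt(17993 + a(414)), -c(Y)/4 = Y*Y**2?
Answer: 76891/19191 - sqrt(103691) ≈ -318.00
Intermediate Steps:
c(Y) = -4*Y**3 (c(Y) = -4*Y*Y**2 = -4*Y**3)
a(s) = s**2/2 (a(s) = (s*(s + s))/4 = (s*(2*s))/4 = (2*s**2)/4 = s**2/2)
A = sqrt(103691) (A = sqrt(17993 + (1/2)*414**2) = sqrt(17993 + (1/2)*171396) = sqrt(17993 + 85698) = sqrt(103691) ≈ 322.01)
(146330 - 69439)/(c(-17) + T(-461)) - A = (146330 - 69439)/(-4*(-17)**3 - 461) - sqrt(103691) = 76891/(-4*(-4913) - 461) - sqrt(103691) = 76891/(19652 - 461) - sqrt(103691) = 76891/19191 - sqrt(103691)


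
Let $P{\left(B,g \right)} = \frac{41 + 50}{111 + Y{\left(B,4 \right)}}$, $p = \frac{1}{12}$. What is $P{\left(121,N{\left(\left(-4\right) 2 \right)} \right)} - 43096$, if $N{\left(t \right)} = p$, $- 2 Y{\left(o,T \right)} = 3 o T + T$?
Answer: $- \frac{26590323}{617} \approx -43096.0$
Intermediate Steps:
$Y{\left(o,T \right)} = - \frac{T}{2} - \frac{3 T o}{2}$ ($Y{\left(o,T \right)} = - \frac{3 o T + T}{2} = - \frac{3 T o + T}{2} = - \frac{T + 3 T o}{2} = - \frac{T}{2} - \frac{3 T o}{2}$)
$p = \frac{1}{12} \approx 0.083333$
$N{\left(t \right)} = \frac{1}{12}$
$P{\left(B,g \right)} = \frac{91}{109 - 6 B}$ ($P{\left(B,g \right)} = \frac{41 + 50}{111 - 2 \left(1 + 3 B\right)} = \frac{91}{111 - \left(2 + 6 B\right)} = \frac{91}{109 - 6 B}$)
$P{\left(121,N{\left(\left(-4\right) 2 \right)} \right)} - 43096 = - \frac{91}{-109 + 6 \cdot 121} - 43096 = - \frac{91}{-109 + 726} - 43096 = - \frac{91}{617} - 43096 = - \frac{26590323}{617}$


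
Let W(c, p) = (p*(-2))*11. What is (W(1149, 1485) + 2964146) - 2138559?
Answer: 792917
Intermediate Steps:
W(c, p) = -22*p (W(c, p) = -2*p*11 = -22*p)
(W(1149, 1485) + 2964146) - 2138559 = (-22*1485 + 2964146) - 2138559 = (-32670 + 2964146) - 2138559 = 2931476 - 2138559 = 792917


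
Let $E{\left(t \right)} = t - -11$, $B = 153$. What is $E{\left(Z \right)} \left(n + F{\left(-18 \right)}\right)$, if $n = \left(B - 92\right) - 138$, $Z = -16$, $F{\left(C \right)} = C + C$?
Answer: $565$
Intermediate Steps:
$F{\left(C \right)} = 2 C$
$E{\left(t \right)} = 11 + t$ ($E{\left(t \right)} = t + 11 = 11 + t$)
$n = -77$ ($n = \left(153 - 92\right) - 138 = 61 - 138 = -77$)
$E{\left(Z \right)} \left(n + F{\left(-18 \right)}\right) = \left(11 - 16\right) \left(-77 + 2 \left(-18\right)\right) = - 5 \left(-77 - 36\right) = \left(-5\right) \left(-113\right) = 565$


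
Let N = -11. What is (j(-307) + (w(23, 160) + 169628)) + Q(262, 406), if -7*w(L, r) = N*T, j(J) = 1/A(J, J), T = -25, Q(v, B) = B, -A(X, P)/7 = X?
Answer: 365318642/2149 ≈ 1.6999e+5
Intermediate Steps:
A(X, P) = -7*X
j(J) = -1/(7*J) (j(J) = 1/(-7*J) = -1/(7*J))
w(L, r) = -275/7 (w(L, r) = -(-11)*(-25)/7 = -⅐*275 = -275/7)
(j(-307) + (w(23, 160) + 169628)) + Q(262, 406) = (-⅐/(-307) + (-275/7 + 169628)) + 406 = (-⅐*(-1/307) + 1187121/7) + 406 = (1/2149 + 1187121/7) + 406 = 364446148/2149 + 406 = 365318642/2149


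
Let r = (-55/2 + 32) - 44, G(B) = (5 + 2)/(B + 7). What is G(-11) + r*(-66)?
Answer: 10421/4 ≈ 2605.3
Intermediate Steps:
G(B) = 7/(7 + B)
r = -79/2 (r = (-55/2 + 32) - 44 = 9/2 - 44 = -79/2 ≈ -39.500)
G(-11) + r*(-66) = 7/(7 - 11) - 79/2*(-66) = 7/(-4) + 2607 = 7*(-¼) + 2607 = -7/4 + 2607 = 10421/4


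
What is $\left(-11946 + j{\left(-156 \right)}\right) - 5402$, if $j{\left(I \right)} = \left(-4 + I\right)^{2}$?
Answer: $8252$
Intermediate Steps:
$\left(-11946 + j{\left(-156 \right)}\right) - 5402 = \left(-11946 + \left(-4 - 156\right)^{2}\right) - 5402 = \left(-11946 + \left(-160\right)^{2}\right) - 5402 = \left(-11946 + 25600\right) - 5402 = 13654 - 5402 = 8252$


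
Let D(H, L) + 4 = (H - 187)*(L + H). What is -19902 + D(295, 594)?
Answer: 76106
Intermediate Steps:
D(H, L) = -4 + (-187 + H)*(H + L) (D(H, L) = -4 + (H - 187)*(L + H) = -4 + (-187 + H)*(H + L))
-19902 + D(295, 594) = -19902 + (-4 + 295**2 - 187*295 - 187*594 + 295*594) = -19902 + (-4 + 87025 - 55165 - 111078 + 175230) = -19902 + 96008 = 76106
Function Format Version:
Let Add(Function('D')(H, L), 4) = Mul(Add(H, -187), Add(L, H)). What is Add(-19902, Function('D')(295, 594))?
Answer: 76106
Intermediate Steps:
Function('D')(H, L) = Add(-4, Mul(Add(-187, H), Add(H, L))) (Function('D')(H, L) = Add(-4, Mul(Add(H, -187), Add(L, H))) = Add(-4, Mul(Add(-187, H), Add(H, L))))
Add(-19902, Function('D')(295, 594)) = Add(-19902, Add(-4, Pow(295, 2), Mul(-187, 295), Mul(-187, 594), Mul(295, 594))) = Add(-19902, Add(-4, 87025, -55165, -111078, 175230)) = Add(-19902, 96008) = 76106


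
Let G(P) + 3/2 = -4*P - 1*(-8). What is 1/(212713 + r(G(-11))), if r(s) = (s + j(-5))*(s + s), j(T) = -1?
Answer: 2/435425 ≈ 4.5932e-6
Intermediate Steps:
G(P) = 13/2 - 4*P (G(P) = -3/2 + (-4*P - 1*(-8)) = -3/2 + (-4*P + 8) = -3/2 + (8 - 4*P) = 13/2 - 4*P)
r(s) = 2*s*(-1 + s) (r(s) = (s - 1)*(s + s) = (-1 + s)*(2*s) = 2*s*(-1 + s))
1/(212713 + r(G(-11))) = 1/(212713 + 2*(13/2 - 4*(-11))*(-1 + (13/2 - 4*(-11)))) = 1/(212713 + 2*(13/2 + 44)*(-1 + (13/2 + 44))) = 1/(212713 + 2*(101/2)*(-1 + 101/2)) = 1/(212713 + 2*(101/2)*(99/2)) = 1/(212713 + 9999/2) = 1/(435425/2) = 2/435425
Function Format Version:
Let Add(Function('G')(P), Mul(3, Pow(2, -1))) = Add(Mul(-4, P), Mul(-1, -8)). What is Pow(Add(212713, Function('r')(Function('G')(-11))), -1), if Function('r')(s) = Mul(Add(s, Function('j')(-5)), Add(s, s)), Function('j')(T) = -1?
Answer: Rational(2, 435425) ≈ 4.5932e-6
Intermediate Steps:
Function('G')(P) = Add(Rational(13, 2), Mul(-4, P)) (Function('G')(P) = Add(Rational(-3, 2), Add(Mul(-4, P), Mul(-1, -8))) = Add(Rational(-3, 2), Add(Mul(-4, P), 8)) = Add(Rational(-3, 2), Add(8, Mul(-4, P))) = Add(Rational(13, 2), Mul(-4, P)))
Function('r')(s) = Mul(2, s, Add(-1, s)) (Function('r')(s) = Mul(Add(s, -1), Add(s, s)) = Mul(Add(-1, s), Mul(2, s)) = Mul(2, s, Add(-1, s)))
Pow(Add(212713, Function('r')(Function('G')(-11))), -1) = Pow(Add(212713, Mul(2, Add(Rational(13, 2), Mul(-4, -11)), Add(-1, Add(Rational(13, 2), Mul(-4, -11))))), -1) = Pow(Add(212713, Mul(2, Add(Rational(13, 2), 44), Add(-1, Add(Rational(13, 2), 44)))), -1) = Pow(Add(212713, Mul(2, Rational(101, 2), Add(-1, Rational(101, 2)))), -1) = Pow(Add(212713, Mul(2, Rational(101, 2), Rational(99, 2))), -1) = Pow(Add(212713, Rational(9999, 2)), -1) = Pow(Rational(435425, 2), -1) = Rational(2, 435425)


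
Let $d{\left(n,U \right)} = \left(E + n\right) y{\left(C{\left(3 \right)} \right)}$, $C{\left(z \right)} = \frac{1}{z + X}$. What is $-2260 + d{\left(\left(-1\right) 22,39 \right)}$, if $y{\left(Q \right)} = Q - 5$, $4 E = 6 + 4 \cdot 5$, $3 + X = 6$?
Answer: $- \frac{26221}{12} \approx -2185.1$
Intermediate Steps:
$X = 3$ ($X = -3 + 6 = 3$)
$C{\left(z \right)} = \frac{1}{3 + z}$ ($C{\left(z \right)} = \frac{1}{z + 3} = \frac{1}{3 + z}$)
$E = \frac{13}{2}$ ($E = \frac{6 + 4 \cdot 5}{4} = \frac{6 + 20}{4} = \frac{1}{4} \cdot 26 = \frac{13}{2} \approx 6.5$)
$y{\left(Q \right)} = -5 + Q$ ($y{\left(Q \right)} = Q - 5 = -5 + Q$)
$d{\left(n,U \right)} = - \frac{377}{12} - \frac{29 n}{6}$ ($d{\left(n,U \right)} = \left(\frac{13}{2} + n\right) \left(-5 + \frac{1}{3 + 3}\right) = \left(\frac{13}{2} + n\right) \left(-5 + \frac{1}{6}\right) = \left(\frac{13}{2} + n\right) \left(- \frac{29}{6}\right) = - \frac{377}{12} - \frac{29 n}{6}$)
$-2260 + d{\left(\left(-1\right) 22,39 \right)} = -2260 - \left(\frac{377}{12} + \frac{29 \left(\left(-1\right) 22\right)}{6}\right) = -2260 - - \frac{899}{12} = -2260 + \left(- \frac{377}{12} + \frac{319}{3}\right) = -2260 + \frac{899}{12} = - \frac{26221}{12}$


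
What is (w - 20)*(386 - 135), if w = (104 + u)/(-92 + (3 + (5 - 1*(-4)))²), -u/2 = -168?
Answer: -37650/13 ≈ -2896.2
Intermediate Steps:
u = 336 (u = -2*(-168) = 336)
w = 110/13 (w = (104 + 336)/(-92 + (3 + (5 - 1*(-4)))²) = 440/(-92 + (3 + (5 + 4))²) = 440/(-92 + (3 + 9)²) = 440/(-92 + 12²) = 440/(-92 + 144) = 440/52 = 440*(1/52) = 110/13 ≈ 8.4615)
(w - 20)*(386 - 135) = (110/13 - 20)*(386 - 135) = -150/13*251 = -37650/13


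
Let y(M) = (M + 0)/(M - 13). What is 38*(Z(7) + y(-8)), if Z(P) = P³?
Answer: 274018/21 ≈ 13048.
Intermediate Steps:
y(M) = M/(-13 + M)
38*(Z(7) + y(-8)) = 38*(7³ - 8/(-13 - 8)) = 38*(343 - 8/(-21)) = 38*(343 - 8*(-1/21)) = 38*(343 + 8/21) = 38*(7211/21) = 274018/21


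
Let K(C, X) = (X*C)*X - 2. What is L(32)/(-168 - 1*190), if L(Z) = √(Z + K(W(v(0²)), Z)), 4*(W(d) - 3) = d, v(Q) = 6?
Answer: -√4638/358 ≈ -0.19023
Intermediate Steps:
W(d) = 3 + d/4
K(C, X) = -2 + C*X² (K(C, X) = (C*X)*X - 2 = C*X² - 2 = -2 + C*X²)
L(Z) = √(-2 + Z + 9*Z²/2) (L(Z) = √(Z + (-2 + (3 + (¼)*6)*Z²)) = √(Z + (-2 + (3 + 3/2)*Z²)) = √(Z + (-2 + 9*Z²/2)) = √(-2 + Z + 9*Z²/2))
L(32)/(-168 - 1*190) = (√(-8 + 4*32 + 18*32²)/2)/(-168 - 1*190) = (√(-8 + 128 + 18*1024)/2)/(-168 - 190) = (√(-8 + 128 + 18432)/2)/(-358) = (√18552/2)*(-1/358) = ((2*√4638)/2)*(-1/358) = √4638*(-1/358) = -√4638/358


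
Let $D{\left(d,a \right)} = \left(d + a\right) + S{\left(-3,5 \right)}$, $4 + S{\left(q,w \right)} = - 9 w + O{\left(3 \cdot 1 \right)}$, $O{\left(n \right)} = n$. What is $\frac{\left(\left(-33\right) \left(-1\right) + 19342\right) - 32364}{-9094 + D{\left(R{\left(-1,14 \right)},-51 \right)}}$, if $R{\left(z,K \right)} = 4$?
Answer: $\frac{12989}{9187} \approx 1.4138$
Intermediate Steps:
$S{\left(q,w \right)} = -1 - 9 w$ ($S{\left(q,w \right)} = -4 - \left(-3 + 9 w\right) = -1 - 9 w$)
$D{\left(d,a \right)} = -46 + a + d$ ($D{\left(d,a \right)} = \left(d + a\right) - 46 = \left(a + d\right) - 46 = -46 + a + d$)
$\frac{\left(\left(-33\right) \left(-1\right) + 19342\right) - 32364}{-9094 + D{\left(R{\left(-1,14 \right)},-51 \right)}} = \frac{\left(\left(-33\right) \left(-1\right) + 19342\right) - 32364}{-9094 - 93} = \frac{\left(33 + 19342\right) - 32364}{-9094 - 93} = \frac{19375 - 32364}{-9187} = \left(-12989\right) \left(- \frac{1}{9187}\right) = \frac{12989}{9187}$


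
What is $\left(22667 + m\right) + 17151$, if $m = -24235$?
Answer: $15583$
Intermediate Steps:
$\left(22667 + m\right) + 17151 = \left(22667 - 24235\right) + 17151 = -1568 + 17151 = 15583$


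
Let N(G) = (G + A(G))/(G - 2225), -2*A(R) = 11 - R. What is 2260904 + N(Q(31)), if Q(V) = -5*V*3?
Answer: 6081832463/2690 ≈ 2.2609e+6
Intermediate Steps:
Q(V) = -15*V
A(R) = -11/2 + R/2 (A(R) = -(11 - R)/2 = -11/2 + R/2)
N(G) = (-11/2 + 3*G/2)/(-2225 + G) (N(G) = (G + (-11/2 + G/2))/(G - 2225) = (-11/2 + 3*G/2)/(-2225 + G))
2260904 + N(Q(31)) = 2260904 + (-11 + 3*(-15*31))/(2*(-2225 - 15*31)) = 2260904 + (-11 + 3*(-465))/(2*(-2225 - 465)) = 2260904 + (½)*(-11 - 1395)/(-2690) = 2260904 + (½)*(-1/2690)*(-1406) = 2260904 + 703/2690 = 6081832463/2690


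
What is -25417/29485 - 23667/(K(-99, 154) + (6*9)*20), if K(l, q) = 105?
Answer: -48529376/2329315 ≈ -20.834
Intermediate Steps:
-25417/29485 - 23667/(K(-99, 154) + (6*9)*20) = -25417/29485 - 23667/(105 + (6*9)*20) = -25417*1/29485 - 23667/(105 + 54*20) = -25417/29485 - 23667/(105 + 1080) = -25417/29485 - 23667/1185 = -25417/29485 - 23667*1/1185 = -25417/29485 - 7889/395 = -48529376/2329315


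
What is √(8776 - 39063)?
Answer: I*√30287 ≈ 174.03*I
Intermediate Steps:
√(8776 - 39063) = √(-30287) = I*√30287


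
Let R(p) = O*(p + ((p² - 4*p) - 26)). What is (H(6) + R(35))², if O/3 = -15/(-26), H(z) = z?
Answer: 609744249/169 ≈ 3.6080e+6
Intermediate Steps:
O = 45/26 (O = 3*(-15/(-26)) = 3*(-15*(-1/26)) = 3*(15/26) = 45/26 ≈ 1.7308)
R(p) = -45 - 135*p/26 + 45*p²/26 (R(p) = 45*(p + ((p² - 4*p) - 26))/26 = 45*(p + (-26 + p² - 4*p))/26 = 45*(-26 + p² - 3*p)/26 = -45 - 135*p/26 + 45*p²/26)
(H(6) + R(35))² = (6 + (-45 - 135/26*35 + (45/26)*35²))² = (6 + (-45 - 4725/26 + (45/26)*1225))² = (6 + (-45 - 4725/26 + 55125/26))² = (6 + 24615/13)² = (24693/13)² = 609744249/169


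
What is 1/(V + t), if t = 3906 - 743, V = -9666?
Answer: -1/6503 ≈ -0.00015378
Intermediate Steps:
t = 3163
1/(V + t) = 1/(-9666 + 3163) = 1/(-6503) = -1/6503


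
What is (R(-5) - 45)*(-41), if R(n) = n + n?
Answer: 2255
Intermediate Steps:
R(n) = 2*n
(R(-5) - 45)*(-41) = (2*(-5) - 45)*(-41) = (-10 - 45)*(-41) = -55*(-41) = 2255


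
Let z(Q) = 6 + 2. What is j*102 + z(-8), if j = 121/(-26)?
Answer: -6067/13 ≈ -466.69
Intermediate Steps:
z(Q) = 8
j = -121/26 (j = 121*(-1/26) = -121/26 ≈ -4.6538)
j*102 + z(-8) = -121/26*102 + 8 = -6171/13 + 8 = -6067/13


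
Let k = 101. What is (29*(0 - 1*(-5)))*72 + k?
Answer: 10541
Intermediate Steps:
(29*(0 - 1*(-5)))*72 + k = (29*(0 - 1*(-5)))*72 + 101 = (29*(0 + 5))*72 + 101 = (29*5)*72 + 101 = 145*72 + 101 = 10440 + 101 = 10541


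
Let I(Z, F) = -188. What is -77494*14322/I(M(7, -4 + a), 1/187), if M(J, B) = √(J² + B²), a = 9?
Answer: 277467267/47 ≈ 5.9036e+6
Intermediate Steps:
M(J, B) = √(B² + J²)
-77494*14322/I(M(7, -4 + a), 1/187) = -77494/((-188/(-42*(-11)*31))) = -77494/((-188/(462*31))) = -77494/((-188/14322)) = -77494/((-188*1/14322)) = -77494/(-94/7161) = -77494*(-7161/94) = 277467267/47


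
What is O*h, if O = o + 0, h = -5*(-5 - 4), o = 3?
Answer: 135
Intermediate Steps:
h = 45 (h = -5*(-9) = 45)
O = 3 (O = 3 + 0 = 3)
O*h = 3*45 = 135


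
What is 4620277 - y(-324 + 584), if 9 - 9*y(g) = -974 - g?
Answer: 41581250/9 ≈ 4.6201e+6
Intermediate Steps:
y(g) = 983/9 + g/9 (y(g) = 1 - (-974 - g)/9 = 1 + (974/9 + g/9) = 983/9 + g/9)
4620277 - y(-324 + 584) = 4620277 - (983/9 + (-324 + 584)/9) = 4620277 - (983/9 + (⅑)*260) = 4620277 - (983/9 + 260/9) = 4620277 - 1*1243/9 = 4620277 - 1243/9 = 41581250/9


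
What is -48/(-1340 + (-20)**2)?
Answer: 12/235 ≈ 0.051064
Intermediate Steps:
-48/(-1340 + (-20)**2) = -48/(-1340 + 400) = -48/(-940) = -48*(-1/940) = 12/235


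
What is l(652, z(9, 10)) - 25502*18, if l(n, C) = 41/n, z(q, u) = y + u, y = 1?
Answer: -299291431/652 ≈ -4.5904e+5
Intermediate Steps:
z(q, u) = 1 + u
l(652, z(9, 10)) - 25502*18 = 41/652 - 25502*18 = 41*(1/652) - 459036 = 41/652 - 459036 = -299291431/652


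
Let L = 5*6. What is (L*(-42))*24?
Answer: -30240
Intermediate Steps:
L = 30
(L*(-42))*24 = (30*(-42))*24 = -1260*24 = -30240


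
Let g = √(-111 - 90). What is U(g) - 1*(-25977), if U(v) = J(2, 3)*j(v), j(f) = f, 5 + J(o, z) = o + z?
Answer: 25977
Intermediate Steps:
J(o, z) = -5 + o + z (J(o, z) = -5 + (o + z) = -5 + o + z)
g = I*√201 (g = √(-201) = I*√201 ≈ 14.177*I)
U(v) = 0 (U(v) = (-5 + 2 + 3)*v = 0*v = 0)
U(g) - 1*(-25977) = 0 - 1*(-25977) = 0 + 25977 = 25977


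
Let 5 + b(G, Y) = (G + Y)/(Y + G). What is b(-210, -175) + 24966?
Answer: 24962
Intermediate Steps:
b(G, Y) = -4 (b(G, Y) = -5 + (G + Y)/(Y + G) = -5 + (G + Y)/(G + Y) = -5 + 1 = -4)
b(-210, -175) + 24966 = -4 + 24966 = 24962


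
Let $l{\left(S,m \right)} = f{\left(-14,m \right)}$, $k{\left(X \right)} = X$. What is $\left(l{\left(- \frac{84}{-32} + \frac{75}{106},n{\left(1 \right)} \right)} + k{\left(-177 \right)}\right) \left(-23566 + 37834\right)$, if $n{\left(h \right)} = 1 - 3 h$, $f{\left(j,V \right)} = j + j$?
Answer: $-2924940$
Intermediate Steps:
$f{\left(j,V \right)} = 2 j$
$l{\left(S,m \right)} = -28$ ($l{\left(S,m \right)} = 2 \left(-14\right) = -28$)
$\left(l{\left(- \frac{84}{-32} + \frac{75}{106},n{\left(1 \right)} \right)} + k{\left(-177 \right)}\right) \left(-23566 + 37834\right) = \left(-28 - 177\right) \left(-23566 + 37834\right) = \left(-205\right) 14268 = -2924940$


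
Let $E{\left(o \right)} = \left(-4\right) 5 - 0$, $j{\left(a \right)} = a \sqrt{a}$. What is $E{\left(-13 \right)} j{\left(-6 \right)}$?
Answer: $120 i \sqrt{6} \approx 293.94 i$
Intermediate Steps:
$j{\left(a \right)} = a^{\frac{3}{2}}$
$E{\left(o \right)} = -20$ ($E{\left(o \right)} = -20 + 0 = -20$)
$E{\left(-13 \right)} j{\left(-6 \right)} = - 20 \left(-6\right)^{\frac{3}{2}} = - 20 \left(- 6 i \sqrt{6}\right) = 120 i \sqrt{6}$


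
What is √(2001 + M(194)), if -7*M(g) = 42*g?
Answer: 3*√93 ≈ 28.931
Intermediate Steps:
M(g) = -6*g
√(2001 + M(194)) = √(2001 - 6*194) = √(2001 - 1164) = √837 = 3*√93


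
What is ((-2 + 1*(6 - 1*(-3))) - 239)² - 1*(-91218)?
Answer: 145042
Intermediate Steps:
((-2 + 1*(6 - 1*(-3))) - 239)² - 1*(-91218) = ((-2 + 1*(6 + 3)) - 239)² + 91218 = ((-2 + 1*9) - 239)² + 91218 = ((-2 + 9) - 239)² + 91218 = (7 - 239)² + 91218 = (-232)² + 91218 = 53824 + 91218 = 145042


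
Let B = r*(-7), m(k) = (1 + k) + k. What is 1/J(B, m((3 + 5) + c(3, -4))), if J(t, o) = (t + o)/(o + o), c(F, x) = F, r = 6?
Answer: -46/19 ≈ -2.4211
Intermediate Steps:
m(k) = 1 + 2*k
B = -42 (B = 6*(-7) = -42)
J(t, o) = (o + t)/(2*o) (J(t, o) = (o + t)/((2*o)) = (o + t)*(1/(2*o)) = (o + t)/(2*o))
1/J(B, m((3 + 5) + c(3, -4))) = 1/(((1 + 2*((3 + 5) + 3)) - 42)/(2*(1 + 2*((3 + 5) + 3)))) = 1/(((1 + 2*(8 + 3)) - 42)/(2*(1 + 2*(8 + 3)))) = 1/(((1 + 2*11) - 42)/(2*(1 + 2*11))) = 1/(((1 + 22) - 42)/(2*(1 + 22))) = 1/((½)*(23 - 42)/23) = 1/((½)*(1/23)*(-19)) = 1/(-19/46) = -46/19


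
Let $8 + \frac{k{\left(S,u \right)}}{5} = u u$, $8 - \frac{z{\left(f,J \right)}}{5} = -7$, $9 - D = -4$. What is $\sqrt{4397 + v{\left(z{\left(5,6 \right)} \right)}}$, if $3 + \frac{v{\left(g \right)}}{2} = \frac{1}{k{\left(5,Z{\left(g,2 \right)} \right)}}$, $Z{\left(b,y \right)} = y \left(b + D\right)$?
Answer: $\frac{\sqrt{134280732295}}{5530} \approx 66.265$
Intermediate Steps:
$D = 13$ ($D = 9 - -4 = 9 + 4 = 13$)
$z{\left(f,J \right)} = 75$ ($z{\left(f,J \right)} = 40 - -35 = 40 + 35 = 75$)
$Z{\left(b,y \right)} = y \left(13 + b\right)$ ($Z{\left(b,y \right)} = y \left(b + 13\right) = y \left(13 + b\right)$)
$k{\left(S,u \right)} = -40 + 5 u^{2}$ ($k{\left(S,u \right)} = -40 + 5 u u = -40 + 5 u^{2}$)
$v{\left(g \right)} = -6 + \frac{2}{-40 + 5 \left(26 + 2 g\right)^{2}}$ ($v{\left(g \right)} = -6 + \frac{2}{-40 + 5 \left(2 \left(13 + g\right)\right)^{2}} = -6 + \frac{2}{-40 + 5 \left(26 + 2 g\right)^{2}}$)
$\sqrt{4397 + v{\left(z{\left(5,6 \right)} \right)}} = \sqrt{4397 + \frac{121 - 60 \left(13 + 75\right)^{2}}{10 \left(-2 + \left(13 + 75\right)^{2}\right)}} = \sqrt{4397 + \frac{121 - 60 \cdot 88^{2}}{10 \left(-2 + 88^{2}\right)}} = \sqrt{4397 + \frac{121 - 464640}{10 \left(-2 + 7744\right)}} = \sqrt{4397 + \frac{121 - 464640}{10 \cdot 7742}} = \sqrt{4397 + \frac{1}{10} \cdot \frac{1}{7742} \left(-464519\right)} = \sqrt{4397 - \frac{464519}{77420}} = \sqrt{\frac{339951221}{77420}} = \frac{\sqrt{134280732295}}{5530}$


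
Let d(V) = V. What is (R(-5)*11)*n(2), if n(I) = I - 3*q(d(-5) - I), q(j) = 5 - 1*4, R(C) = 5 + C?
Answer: 0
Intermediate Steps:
q(j) = 1 (q(j) = 5 - 4 = 1)
n(I) = -3 + I (n(I) = I - 3*1 = I - 3 = -3 + I)
(R(-5)*11)*n(2) = ((5 - 5)*11)*(-3 + 2) = (0*11)*(-1) = 0*(-1) = 0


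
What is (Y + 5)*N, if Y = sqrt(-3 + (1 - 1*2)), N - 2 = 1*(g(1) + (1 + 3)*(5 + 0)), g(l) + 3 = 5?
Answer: 120 + 48*I ≈ 120.0 + 48.0*I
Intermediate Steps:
g(l) = 2 (g(l) = -3 + 5 = 2)
N = 24 (N = 2 + 1*(2 + (1 + 3)*(5 + 0)) = 2 + 1*(2 + 4*5) = 2 + 1*(2 + 20) = 2 + 1*22 = 2 + 22 = 24)
Y = 2*I (Y = sqrt(-3 + (1 - 2)) = sqrt(-3 - 1) = sqrt(-4) = 2*I ≈ 2.0*I)
(Y + 5)*N = (2*I + 5)*24 = (5 + 2*I)*24 = 120 + 48*I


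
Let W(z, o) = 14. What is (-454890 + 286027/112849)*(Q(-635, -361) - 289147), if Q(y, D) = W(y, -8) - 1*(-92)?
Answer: 14837513800905903/112849 ≈ 1.3148e+11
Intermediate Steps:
Q(y, D) = 106 (Q(y, D) = 14 - 1*(-92) = 14 + 92 = 106)
(-454890 + 286027/112849)*(Q(-635, -361) - 289147) = (-454890 + 286027/112849)*(106 - 289147) = (-454890 + 286027*(1/112849))*(-289041) = (-454890 + 286027/112849)*(-289041) = -51333595583/112849*(-289041) = 14837513800905903/112849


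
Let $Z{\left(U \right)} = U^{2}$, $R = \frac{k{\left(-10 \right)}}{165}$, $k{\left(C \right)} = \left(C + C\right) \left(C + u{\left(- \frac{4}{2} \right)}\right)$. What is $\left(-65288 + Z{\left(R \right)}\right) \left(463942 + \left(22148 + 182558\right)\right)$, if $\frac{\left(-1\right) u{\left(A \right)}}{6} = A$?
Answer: $- \frac{47539915296064}{1089} \approx -4.3655 \cdot 10^{10}$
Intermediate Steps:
$u{\left(A \right)} = - 6 A$
$k{\left(C \right)} = 2 C \left(12 + C\right)$ ($k{\left(C \right)} = \left(C + C\right) \left(C - 6 \left(- \frac{4}{2}\right)\right) = 2 C \left(C - 6 \left(\left(-4\right) \frac{1}{2}\right)\right) = 2 C \left(C - -12\right) = 2 C \left(C + 12\right) = 2 C \left(12 + C\right)$)
$R = - \frac{8}{33}$ ($R = \frac{2 \left(-10\right) \left(12 - 10\right)}{165} = 2 \left(-10\right) 2 \cdot \frac{1}{165} = \left(-40\right) \frac{1}{165} = - \frac{8}{33} \approx -0.24242$)
$\left(-65288 + Z{\left(R \right)}\right) \left(463942 + \left(22148 + 182558\right)\right) = \left(-65288 + \left(- \frac{8}{33}\right)^{2}\right) \left(463942 + \left(22148 + 182558\right)\right) = \left(-65288 + \frac{64}{1089}\right) \left(463942 + 204706\right) = \left(- \frac{71098568}{1089}\right) 668648 = - \frac{47539915296064}{1089}$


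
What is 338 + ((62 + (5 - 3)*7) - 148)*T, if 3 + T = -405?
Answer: 29714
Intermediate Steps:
T = -408 (T = -3 - 405 = -408)
338 + ((62 + (5 - 3)*7) - 148)*T = 338 + ((62 + (5 - 3)*7) - 148)*(-408) = 338 + ((62 + 2*7) - 148)*(-408) = 338 + ((62 + 14) - 148)*(-408) = 338 + (76 - 148)*(-408) = 338 - 72*(-408) = 338 + 29376 = 29714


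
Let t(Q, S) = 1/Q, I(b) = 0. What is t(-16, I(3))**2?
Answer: 1/256 ≈ 0.0039063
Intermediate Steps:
t(-16, I(3))**2 = (1/(-16))**2 = (-1/16)**2 = 1/256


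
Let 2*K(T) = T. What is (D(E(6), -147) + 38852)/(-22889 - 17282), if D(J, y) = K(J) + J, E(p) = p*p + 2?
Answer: -38909/40171 ≈ -0.96858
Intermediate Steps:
K(T) = T/2
E(p) = 2 + p² (E(p) = p² + 2 = 2 + p²)
D(J, y) = 3*J/2 (D(J, y) = J/2 + J = 3*J/2)
(D(E(6), -147) + 38852)/(-22889 - 17282) = (3*(2 + 6²)/2 + 38852)/(-22889 - 17282) = (3*(2 + 36)/2 + 38852)/(-40171) = ((3/2)*38 + 38852)*(-1/40171) = (57 + 38852)*(-1/40171) = 38909*(-1/40171) = -38909/40171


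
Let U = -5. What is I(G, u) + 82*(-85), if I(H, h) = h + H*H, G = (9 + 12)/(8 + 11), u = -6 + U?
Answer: -2519700/361 ≈ -6979.8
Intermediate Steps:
u = -11 (u = -6 - 5 = -11)
G = 21/19 ≈ 1.1053
I(H, h) = h + H²
I(G, u) + 82*(-85) = (-11 + (21/19)²) + 82*(-85) = (-11 + 441/361) - 6970 = -3530/361 - 6970 = -2519700/361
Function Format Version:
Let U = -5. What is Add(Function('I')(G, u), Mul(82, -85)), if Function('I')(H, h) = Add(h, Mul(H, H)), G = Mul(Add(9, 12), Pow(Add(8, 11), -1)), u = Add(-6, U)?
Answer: Rational(-2519700, 361) ≈ -6979.8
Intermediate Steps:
u = -11 (u = Add(-6, -5) = -11)
G = Rational(21, 19) (G = Mul(21, Pow(19, -1)) = Mul(21, Rational(1, 19)) = Rational(21, 19) ≈ 1.1053)
Function('I')(H, h) = Add(h, Pow(H, 2))
Add(Function('I')(G, u), Mul(82, -85)) = Add(Add(-11, Pow(Rational(21, 19), 2)), Mul(82, -85)) = Add(Add(-11, Rational(441, 361)), -6970) = Add(Rational(-3530, 361), -6970) = Rational(-2519700, 361)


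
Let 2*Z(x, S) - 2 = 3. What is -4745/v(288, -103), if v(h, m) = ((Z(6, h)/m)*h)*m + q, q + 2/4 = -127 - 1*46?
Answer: -9490/1093 ≈ -8.6825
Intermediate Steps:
Z(x, S) = 5/2 (Z(x, S) = 1 + (1/2)*3 = 1 + 3/2 = 5/2)
q = -347/2 (q = -1/2 + (-127 - 1*46) = -1/2 + (-127 - 46) = -1/2 - 173 = -347/2 ≈ -173.50)
v(h, m) = -347/2 + 5*h/2 (v(h, m) = ((5/(2*m))*h)*m - 347/2 = (5*h/(2*m))*m - 347/2 = 5*h/2 - 347/2 = -347/2 + 5*h/2)
-4745/v(288, -103) = -4745/(-347/2 + (5/2)*288) = -4745/(-347/2 + 720) = -4745/1093/2 = -4745*2/1093 = -9490/1093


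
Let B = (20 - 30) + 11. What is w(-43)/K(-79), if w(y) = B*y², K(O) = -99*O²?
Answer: -1849/617859 ≈ -0.0029926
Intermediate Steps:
B = 1 (B = -10 + 11 = 1)
w(y) = y² (w(y) = 1*y² = y²)
w(-43)/K(-79) = (-43)²/((-99*(-79)²)) = 1849/((-99*6241)) = 1849/(-617859) = 1849*(-1/617859) = -1849/617859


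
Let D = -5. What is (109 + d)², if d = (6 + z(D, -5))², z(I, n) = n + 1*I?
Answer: 15625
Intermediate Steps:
z(I, n) = I + n (z(I, n) = n + I = I + n)
d = 16 (d = (6 + (-5 - 5))² = (6 - 10)² = (-4)² = 16)
(109 + d)² = (109 + 16)² = 125² = 15625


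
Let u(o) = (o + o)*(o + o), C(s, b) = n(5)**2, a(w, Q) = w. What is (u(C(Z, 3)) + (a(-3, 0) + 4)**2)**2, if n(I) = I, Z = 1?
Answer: 6255001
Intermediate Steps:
C(s, b) = 25 (C(s, b) = 5**2 = 25)
u(o) = 4*o**2 (u(o) = (2*o)*(2*o) = 4*o**2)
(u(C(Z, 3)) + (a(-3, 0) + 4)**2)**2 = (4*25**2 + (-3 + 4)**2)**2 = (4*625 + 1**2)**2 = (2500 + 1)**2 = 2501**2 = 6255001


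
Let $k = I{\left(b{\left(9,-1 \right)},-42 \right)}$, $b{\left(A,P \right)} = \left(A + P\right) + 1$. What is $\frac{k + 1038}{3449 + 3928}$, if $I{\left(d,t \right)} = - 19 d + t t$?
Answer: $\frac{877}{2459} \approx 0.35665$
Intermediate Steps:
$b{\left(A,P \right)} = 1 + A + P$
$I{\left(d,t \right)} = t^{2} - 19 d$ ($I{\left(d,t \right)} = - 19 d + t^{2} = t^{2} - 19 d$)
$k = 1593$ ($k = \left(-42\right)^{2} - 19 \left(1 + 9 - 1\right) = 1764 - 171 = 1593$)
$\frac{k + 1038}{3449 + 3928} = \frac{1593 + 1038}{3449 + 3928} = \frac{2631}{7377} = 2631 \cdot \frac{1}{7377} = \frac{877}{2459}$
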